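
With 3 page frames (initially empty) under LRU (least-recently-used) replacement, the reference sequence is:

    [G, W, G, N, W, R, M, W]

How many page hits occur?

G → fault, frames [G]
W → fault, frames [G, W]
G → hit
N → fault, frames [W, G, N]
W → hit
R → fault, evict G, frames [N, W, R]
M → fault, evict N, frames [W, R, M]
W → hit
Hits: 3.

3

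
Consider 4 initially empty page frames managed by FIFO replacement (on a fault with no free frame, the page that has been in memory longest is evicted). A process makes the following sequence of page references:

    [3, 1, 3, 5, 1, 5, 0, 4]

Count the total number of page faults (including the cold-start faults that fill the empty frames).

3: fault, frames (3)
1: fault, frames (3 1)
3: hit
5: fault, frames (3 1 5)
1: hit
5: hit
0: fault, frames (3 1 5 0)
4: fault, evict 3, frames (1 5 0 4)
Page faults: 5.

5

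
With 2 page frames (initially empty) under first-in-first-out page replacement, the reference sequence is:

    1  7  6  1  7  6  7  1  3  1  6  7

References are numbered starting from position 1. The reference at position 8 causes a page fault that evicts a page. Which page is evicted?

pos 1: 1: fault, frames {1}
pos 2: 7: fault, frames {1,7}
pos 3: 6: fault, evict 1, frames {7,6}
pos 4: 1: fault, evict 7, frames {6,1}
pos 5: 7: fault, evict 6, frames {1,7}
pos 6: 6: fault, evict 1, frames {7,6}
pos 7: 7: hit
pos 8: 1: fault, evict 7, frames {6,1}
At position 8, page 7 is evicted.

7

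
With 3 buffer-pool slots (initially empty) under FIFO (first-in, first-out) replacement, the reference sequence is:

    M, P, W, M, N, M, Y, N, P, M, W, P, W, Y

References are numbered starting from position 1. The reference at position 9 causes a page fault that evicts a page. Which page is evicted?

N

pos 1: M -> miss, frames [M]
pos 2: P -> miss, frames [M, P]
pos 3: W -> miss, frames [M, P, W]
pos 4: M -> hit
pos 5: N -> miss, evict M, frames [P, W, N]
pos 6: M -> miss, evict P, frames [W, N, M]
pos 7: Y -> miss, evict W, frames [N, M, Y]
pos 8: N -> hit
pos 9: P -> miss, evict N, frames [M, Y, P]
At position 9, page N is evicted.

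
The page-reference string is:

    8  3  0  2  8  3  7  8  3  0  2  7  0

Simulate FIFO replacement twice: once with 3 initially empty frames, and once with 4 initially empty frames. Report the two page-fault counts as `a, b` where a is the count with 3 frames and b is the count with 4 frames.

9, 10

3 frames: F F F F F F F . . F F . . → 9 faults.
4 frames: F F F F . . F F F F F F . → 10 faults.
10 > 9: adding a frame increased faults — Belady's anomaly.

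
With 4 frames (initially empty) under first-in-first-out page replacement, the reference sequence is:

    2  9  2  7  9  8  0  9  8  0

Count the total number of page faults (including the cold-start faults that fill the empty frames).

5

2: miss, frames {2}
9: miss, frames {2,9}
2: hit
7: miss, frames {2,9,7}
9: hit
8: miss, frames {2,9,7,8}
0: miss, evict 2, frames {9,7,8,0}
9: hit
8: hit
0: hit
Page faults: 5.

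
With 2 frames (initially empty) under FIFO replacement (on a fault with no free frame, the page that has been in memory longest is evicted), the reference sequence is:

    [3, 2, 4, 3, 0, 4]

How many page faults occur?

6

3 → miss, frames (3)
2 → miss, frames (3 2)
4 → miss, evict 3, frames (2 4)
3 → miss, evict 2, frames (4 3)
0 → miss, evict 4, frames (3 0)
4 → miss, evict 3, frames (0 4)
Page faults: 6.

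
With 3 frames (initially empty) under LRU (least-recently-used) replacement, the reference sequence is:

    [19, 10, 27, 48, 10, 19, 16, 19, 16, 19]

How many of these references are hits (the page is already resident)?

19: fault, frames [19]
10: fault, frames [19, 10]
27: fault, frames [19, 10, 27]
48: fault, evict 19, frames [10, 27, 48]
10: hit
19: fault, evict 27, frames [48, 10, 19]
16: fault, evict 48, frames [10, 19, 16]
19: hit
16: hit
19: hit
Hits: 4.

4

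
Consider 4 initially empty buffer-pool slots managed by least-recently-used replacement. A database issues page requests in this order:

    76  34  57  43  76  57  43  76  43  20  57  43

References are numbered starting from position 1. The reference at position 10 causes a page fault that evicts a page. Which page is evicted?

pos 1: 76 → fault, frames (76)
pos 2: 34 → fault, frames (76 34)
pos 3: 57 → fault, frames (76 34 57)
pos 4: 43 → fault, frames (76 34 57 43)
pos 5: 76 → hit
pos 6: 57 → hit
pos 7: 43 → hit
pos 8: 76 → hit
pos 9: 43 → hit
pos 10: 20 → fault, evict 34, frames (57 76 43 20)
At position 10, page 34 is evicted.

34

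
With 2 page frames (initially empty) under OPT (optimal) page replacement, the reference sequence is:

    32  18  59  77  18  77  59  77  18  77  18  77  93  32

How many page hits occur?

32 → fault, frames (32)
18 → fault, frames (32 18)
59 → fault, evict 32, frames (18 59)
77 → fault, evict 59, frames (18 77)
18 → hit
77 → hit
59 → fault, evict 18, frames (77 59)
77 → hit
18 → fault, evict 59, frames (77 18)
77 → hit
18 → hit
77 → hit
93 → fault, evict 18, frames (77 93)
32 → fault, evict 93, frames (77 32)
Hits: 6.

6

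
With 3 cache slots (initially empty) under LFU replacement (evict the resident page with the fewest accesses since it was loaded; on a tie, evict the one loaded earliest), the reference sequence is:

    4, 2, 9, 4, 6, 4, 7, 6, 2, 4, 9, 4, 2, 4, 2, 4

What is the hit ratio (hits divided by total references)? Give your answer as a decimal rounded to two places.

4: miss, frames {4}
2: miss, frames {4,2}
9: miss, frames {4,2,9}
4: hit
6: miss, evict 2, frames {4,9,6}
4: hit
7: miss, evict 9, frames {4,6,7}
6: hit
2: miss, evict 7, frames {4,6,2}
4: hit
9: miss, evict 2, frames {4,6,9}
4: hit
2: miss, evict 9, frames {4,6,2}
4: hit
2: hit
4: hit
Hits: 8 of 16 references → 8/16 = 0.5000.

0.50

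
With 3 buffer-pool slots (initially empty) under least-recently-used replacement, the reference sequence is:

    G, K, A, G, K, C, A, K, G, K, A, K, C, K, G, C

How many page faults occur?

8

G → miss, frames {G}
K → miss, frames {G,K}
A → miss, frames {G,K,A}
G → hit
K → hit
C → miss, evict A, frames {G,K,C}
A → miss, evict G, frames {K,C,A}
K → hit
G → miss, evict C, frames {A,K,G}
K → hit
A → hit
K → hit
C → miss, evict G, frames {A,K,C}
K → hit
G → miss, evict A, frames {C,K,G}
C → hit
Page faults: 8.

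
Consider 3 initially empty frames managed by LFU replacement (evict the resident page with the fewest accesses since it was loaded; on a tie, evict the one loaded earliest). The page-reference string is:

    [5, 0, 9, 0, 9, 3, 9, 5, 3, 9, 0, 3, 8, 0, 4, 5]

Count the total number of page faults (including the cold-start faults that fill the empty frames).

9

5 → miss, frames (5)
0 → miss, frames (5 0)
9 → miss, frames (5 0 9)
0 → hit
9 → hit
3 → miss, evict 5, frames (0 9 3)
9 → hit
5 → miss, evict 3, frames (0 9 5)
3 → miss, evict 5, frames (0 9 3)
9 → hit
0 → hit
3 → hit
8 → miss, evict 3, frames (0 9 8)
0 → hit
4 → miss, evict 8, frames (0 9 4)
5 → miss, evict 4, frames (0 9 5)
Page faults: 9.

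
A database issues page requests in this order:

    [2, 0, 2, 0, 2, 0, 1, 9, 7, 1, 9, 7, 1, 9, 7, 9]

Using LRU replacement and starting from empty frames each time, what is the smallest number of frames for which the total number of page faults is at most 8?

f=1: 16 faults
f=2: 11 faults
f=3: 5 faults
f=4: 5 faults
f=5: 5 faults
Smallest f with faults ≤ 8 is 3.

3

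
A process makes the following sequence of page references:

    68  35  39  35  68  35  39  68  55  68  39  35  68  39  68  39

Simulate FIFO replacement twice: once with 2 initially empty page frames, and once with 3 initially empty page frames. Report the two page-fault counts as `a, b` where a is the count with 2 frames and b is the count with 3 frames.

12, 7

2 frames: F F F . F F F F F . F F F F . . → 12 faults.
3 frames: F F F . . . . . F F . F . F . . → 7 faults.
7 < 12: adding a frame reduced faults, as is typical.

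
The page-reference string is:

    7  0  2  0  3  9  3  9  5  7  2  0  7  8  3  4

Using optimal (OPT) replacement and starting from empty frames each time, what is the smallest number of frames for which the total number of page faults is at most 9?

4

f=1: 16 faults
f=2: 12 faults
f=3: 10 faults
f=4: 9 faults
f=5: 8 faults
f=6: 8 faults
f=7: 8 faults
f=8: 8 faults
Smallest f with faults ≤ 9 is 4.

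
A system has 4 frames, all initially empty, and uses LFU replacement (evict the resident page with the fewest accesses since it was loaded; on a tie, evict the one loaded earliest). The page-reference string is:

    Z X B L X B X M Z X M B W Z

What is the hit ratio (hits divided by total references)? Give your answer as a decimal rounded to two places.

Z -> miss, frames [Z]
X -> miss, frames [Z, X]
B -> miss, frames [Z, X, B]
L -> miss, frames [Z, X, B, L]
X -> hit
B -> hit
X -> hit
M -> miss, evict Z, frames [X, B, L, M]
Z -> miss, evict L, frames [X, B, M, Z]
X -> hit
M -> hit
B -> hit
W -> miss, evict Z, frames [X, B, M, W]
Z -> miss, evict W, frames [X, B, M, Z]
Hits: 6 of 14 references → 6/14 = 0.4286.

0.43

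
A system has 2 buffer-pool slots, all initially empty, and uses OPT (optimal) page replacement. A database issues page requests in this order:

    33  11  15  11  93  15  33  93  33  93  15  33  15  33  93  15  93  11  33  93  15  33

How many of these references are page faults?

10

33 -> fault, frames (33)
11 -> fault, frames (33 11)
15 -> fault, evict 33, frames (11 15)
11 -> hit
93 -> fault, evict 11, frames (15 93)
15 -> hit
33 -> fault, evict 15, frames (93 33)
93 -> hit
33 -> hit
93 -> hit
15 -> fault, evict 93, frames (33 15)
33 -> hit
15 -> hit
33 -> hit
93 -> fault, evict 33, frames (15 93)
15 -> hit
93 -> hit
11 -> fault, evict 15, frames (93 11)
33 -> fault, evict 11, frames (93 33)
93 -> hit
15 -> fault, evict 93, frames (33 15)
33 -> hit
Page faults: 10.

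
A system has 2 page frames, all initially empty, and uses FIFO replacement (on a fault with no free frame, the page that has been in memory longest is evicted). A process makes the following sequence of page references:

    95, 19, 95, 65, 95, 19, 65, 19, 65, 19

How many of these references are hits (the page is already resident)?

95 -> miss, frames (95)
19 -> miss, frames (95 19)
95 -> hit
65 -> miss, evict 95, frames (19 65)
95 -> miss, evict 19, frames (65 95)
19 -> miss, evict 65, frames (95 19)
65 -> miss, evict 95, frames (19 65)
19 -> hit
65 -> hit
19 -> hit
Hits: 4.

4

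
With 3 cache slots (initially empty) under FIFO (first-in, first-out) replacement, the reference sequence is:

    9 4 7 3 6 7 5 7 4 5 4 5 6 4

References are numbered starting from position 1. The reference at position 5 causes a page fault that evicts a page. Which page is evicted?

pos 1: 9: miss, frames [9]
pos 2: 4: miss, frames [9, 4]
pos 3: 7: miss, frames [9, 4, 7]
pos 4: 3: miss, evict 9, frames [4, 7, 3]
pos 5: 6: miss, evict 4, frames [7, 3, 6]
At position 5, page 4 is evicted.

4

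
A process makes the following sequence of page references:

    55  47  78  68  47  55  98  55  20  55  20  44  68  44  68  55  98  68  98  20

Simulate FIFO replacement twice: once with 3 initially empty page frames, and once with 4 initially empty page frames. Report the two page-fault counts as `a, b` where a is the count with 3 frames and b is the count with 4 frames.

3 frames: F F F F . F F . F . . F F . . F F . . F → 12 faults.
4 frames: F F F F . . F F F . . F F . . . F . . . → 10 faults.
10 < 12: adding a frame reduced faults, as is typical.

12, 10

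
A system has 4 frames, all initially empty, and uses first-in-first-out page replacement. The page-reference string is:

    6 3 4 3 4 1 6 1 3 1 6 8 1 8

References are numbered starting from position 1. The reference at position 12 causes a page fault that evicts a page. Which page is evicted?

6

pos 1: 6 -> fault, frames {6}
pos 2: 3 -> fault, frames {6,3}
pos 3: 4 -> fault, frames {6,3,4}
pos 4: 3 -> hit
pos 5: 4 -> hit
pos 6: 1 -> fault, frames {6,3,4,1}
pos 7: 6 -> hit
pos 8: 1 -> hit
pos 9: 3 -> hit
pos 10: 1 -> hit
pos 11: 6 -> hit
pos 12: 8 -> fault, evict 6, frames {3,4,1,8}
At position 12, page 6 is evicted.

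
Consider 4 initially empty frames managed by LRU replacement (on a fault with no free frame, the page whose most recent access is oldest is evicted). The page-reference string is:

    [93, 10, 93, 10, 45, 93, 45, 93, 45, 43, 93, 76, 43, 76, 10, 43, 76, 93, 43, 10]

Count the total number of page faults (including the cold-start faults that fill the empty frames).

6

93: miss, frames [93]
10: miss, frames [93, 10]
93: hit
10: hit
45: miss, frames [93, 10, 45]
93: hit
45: hit
93: hit
45: hit
43: miss, frames [10, 93, 45, 43]
93: hit
76: miss, evict 10, frames [45, 43, 93, 76]
43: hit
76: hit
10: miss, evict 45, frames [93, 43, 76, 10]
43: hit
76: hit
93: hit
43: hit
10: hit
Page faults: 6.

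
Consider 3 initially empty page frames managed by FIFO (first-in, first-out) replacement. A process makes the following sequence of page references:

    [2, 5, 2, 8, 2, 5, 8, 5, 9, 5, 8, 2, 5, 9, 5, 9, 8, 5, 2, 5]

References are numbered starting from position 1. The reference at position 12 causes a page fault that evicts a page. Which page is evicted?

pos 1: 2 → fault, frames {2}
pos 2: 5 → fault, frames {2,5}
pos 3: 2 → hit
pos 4: 8 → fault, frames {2,5,8}
pos 5: 2 → hit
pos 6: 5 → hit
pos 7: 8 → hit
pos 8: 5 → hit
pos 9: 9 → fault, evict 2, frames {5,8,9}
pos 10: 5 → hit
pos 11: 8 → hit
pos 12: 2 → fault, evict 5, frames {8,9,2}
At position 12, page 5 is evicted.

5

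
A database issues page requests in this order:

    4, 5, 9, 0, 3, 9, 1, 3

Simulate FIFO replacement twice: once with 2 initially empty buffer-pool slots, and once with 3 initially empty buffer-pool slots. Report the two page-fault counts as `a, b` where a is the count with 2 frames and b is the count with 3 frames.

8, 6

2 frames: F F F F F F F F → 8 faults.
3 frames: F F F F F . F . → 6 faults.
6 < 8: adding a frame reduced faults, as is typical.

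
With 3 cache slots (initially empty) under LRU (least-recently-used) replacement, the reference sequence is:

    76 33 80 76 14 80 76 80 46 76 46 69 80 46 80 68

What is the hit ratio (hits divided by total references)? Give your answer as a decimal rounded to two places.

0.50

76 → miss, frames (76)
33 → miss, frames (76 33)
80 → miss, frames (76 33 80)
76 → hit
14 → miss, evict 33, frames (80 76 14)
80 → hit
76 → hit
80 → hit
46 → miss, evict 14, frames (76 80 46)
76 → hit
46 → hit
69 → miss, evict 80, frames (76 46 69)
80 → miss, evict 76, frames (46 69 80)
46 → hit
80 → hit
68 → miss, evict 69, frames (46 80 68)
Hits: 8 of 16 references → 8/16 = 0.5000.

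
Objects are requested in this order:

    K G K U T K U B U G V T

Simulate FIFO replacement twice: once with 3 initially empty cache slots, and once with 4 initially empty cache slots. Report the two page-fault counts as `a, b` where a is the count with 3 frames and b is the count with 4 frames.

10, 6

3 frames: F F . F F F . F F F F F → 10 faults.
4 frames: F F . F F . . F . . F . → 6 faults.
6 < 10: adding a frame reduced faults, as is typical.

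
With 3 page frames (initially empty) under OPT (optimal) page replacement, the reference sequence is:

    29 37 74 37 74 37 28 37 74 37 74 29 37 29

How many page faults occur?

5

29 → miss, frames (29)
37 → miss, frames (29 37)
74 → miss, frames (29 37 74)
37 → hit
74 → hit
37 → hit
28 → miss, evict 29, frames (37 74 28)
37 → hit
74 → hit
37 → hit
74 → hit
29 → miss, evict 28, frames (37 74 29)
37 → hit
29 → hit
Page faults: 5.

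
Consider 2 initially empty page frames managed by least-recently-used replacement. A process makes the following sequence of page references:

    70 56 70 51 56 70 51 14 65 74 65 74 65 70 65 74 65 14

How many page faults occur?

12

70: miss, frames (70)
56: miss, frames (70 56)
70: hit
51: miss, evict 56, frames (70 51)
56: miss, evict 70, frames (51 56)
70: miss, evict 51, frames (56 70)
51: miss, evict 56, frames (70 51)
14: miss, evict 70, frames (51 14)
65: miss, evict 51, frames (14 65)
74: miss, evict 14, frames (65 74)
65: hit
74: hit
65: hit
70: miss, evict 74, frames (65 70)
65: hit
74: miss, evict 70, frames (65 74)
65: hit
14: miss, evict 74, frames (65 14)
Page faults: 12.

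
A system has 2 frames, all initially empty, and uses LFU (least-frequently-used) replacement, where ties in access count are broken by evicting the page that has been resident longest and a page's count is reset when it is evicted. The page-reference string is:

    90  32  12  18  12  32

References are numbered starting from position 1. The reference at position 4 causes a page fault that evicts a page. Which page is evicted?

pos 1: 90 → fault, frames [90]
pos 2: 32 → fault, frames [90, 32]
pos 3: 12 → fault, evict 90, frames [32, 12]
pos 4: 18 → fault, evict 32, frames [12, 18]
At position 4, page 32 is evicted.

32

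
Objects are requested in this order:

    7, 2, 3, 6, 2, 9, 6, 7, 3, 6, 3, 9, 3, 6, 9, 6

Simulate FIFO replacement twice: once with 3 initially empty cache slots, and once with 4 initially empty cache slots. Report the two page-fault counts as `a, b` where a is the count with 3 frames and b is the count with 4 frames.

9, 6

3 frames: F F F F . F . F F F . F . . . . → 9 faults.
4 frames: F F F F . F . F . . . . . . . . → 6 faults.
6 < 9: adding a frame reduced faults, as is typical.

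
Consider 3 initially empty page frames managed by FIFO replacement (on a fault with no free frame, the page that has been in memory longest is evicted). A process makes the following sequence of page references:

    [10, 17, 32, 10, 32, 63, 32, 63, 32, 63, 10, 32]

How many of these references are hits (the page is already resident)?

7

10: fault, frames (10)
17: fault, frames (10 17)
32: fault, frames (10 17 32)
10: hit
32: hit
63: fault, evict 10, frames (17 32 63)
32: hit
63: hit
32: hit
63: hit
10: fault, evict 17, frames (32 63 10)
32: hit
Hits: 7.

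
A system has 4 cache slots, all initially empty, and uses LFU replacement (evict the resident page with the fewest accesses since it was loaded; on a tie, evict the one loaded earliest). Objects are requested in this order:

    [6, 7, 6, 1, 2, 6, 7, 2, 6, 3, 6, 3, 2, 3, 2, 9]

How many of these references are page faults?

6

6: miss, frames {6}
7: miss, frames {6,7}
6: hit
1: miss, frames {6,7,1}
2: miss, frames {6,7,1,2}
6: hit
7: hit
2: hit
6: hit
3: miss, evict 1, frames {6,7,2,3}
6: hit
3: hit
2: hit
3: hit
2: hit
9: miss, evict 7, frames {6,2,3,9}
Page faults: 6.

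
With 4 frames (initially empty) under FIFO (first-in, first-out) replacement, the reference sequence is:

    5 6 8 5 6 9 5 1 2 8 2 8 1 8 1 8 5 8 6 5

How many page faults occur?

9

5: miss, frames [5]
6: miss, frames [5, 6]
8: miss, frames [5, 6, 8]
5: hit
6: hit
9: miss, frames [5, 6, 8, 9]
5: hit
1: miss, evict 5, frames [6, 8, 9, 1]
2: miss, evict 6, frames [8, 9, 1, 2]
8: hit
2: hit
8: hit
1: hit
8: hit
1: hit
8: hit
5: miss, evict 8, frames [9, 1, 2, 5]
8: miss, evict 9, frames [1, 2, 5, 8]
6: miss, evict 1, frames [2, 5, 8, 6]
5: hit
Page faults: 9.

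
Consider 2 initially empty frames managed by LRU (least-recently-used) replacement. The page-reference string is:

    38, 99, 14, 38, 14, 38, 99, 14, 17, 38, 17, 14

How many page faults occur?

38 -> fault, frames {38}
99 -> fault, frames {38,99}
14 -> fault, evict 38, frames {99,14}
38 -> fault, evict 99, frames {14,38}
14 -> hit
38 -> hit
99 -> fault, evict 14, frames {38,99}
14 -> fault, evict 38, frames {99,14}
17 -> fault, evict 99, frames {14,17}
38 -> fault, evict 14, frames {17,38}
17 -> hit
14 -> fault, evict 38, frames {17,14}
Page faults: 9.

9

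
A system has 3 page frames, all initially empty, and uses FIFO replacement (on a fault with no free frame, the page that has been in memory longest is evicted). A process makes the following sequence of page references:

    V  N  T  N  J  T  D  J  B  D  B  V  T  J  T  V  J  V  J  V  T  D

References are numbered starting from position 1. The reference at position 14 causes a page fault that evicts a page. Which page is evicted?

B

pos 1: V → fault, frames [V]
pos 2: N → fault, frames [V, N]
pos 3: T → fault, frames [V, N, T]
pos 4: N → hit
pos 5: J → fault, evict V, frames [N, T, J]
pos 6: T → hit
pos 7: D → fault, evict N, frames [T, J, D]
pos 8: J → hit
pos 9: B → fault, evict T, frames [J, D, B]
pos 10: D → hit
pos 11: B → hit
pos 12: V → fault, evict J, frames [D, B, V]
pos 13: T → fault, evict D, frames [B, V, T]
pos 14: J → fault, evict B, frames [V, T, J]
At position 14, page B is evicted.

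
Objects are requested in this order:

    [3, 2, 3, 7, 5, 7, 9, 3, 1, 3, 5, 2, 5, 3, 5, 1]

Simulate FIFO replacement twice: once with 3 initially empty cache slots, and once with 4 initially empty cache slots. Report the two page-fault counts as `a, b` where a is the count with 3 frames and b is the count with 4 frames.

3 frames: F F . F F . F F F . F F . F . F → 11 faults.
4 frames: F F . F F . F F F . . F F . . . → 9 faults.
9 < 11: adding a frame reduced faults, as is typical.

11, 9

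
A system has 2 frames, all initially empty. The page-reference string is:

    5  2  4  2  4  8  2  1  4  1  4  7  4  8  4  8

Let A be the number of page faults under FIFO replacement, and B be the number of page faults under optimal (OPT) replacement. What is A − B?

Under FIFO: F F F . . F F F F . . F . F F . → 10 faults.
Under OPT: F F F . . F . F F . . F . F . . → 8 faults.
A − B = 10 − 8 = 2.

2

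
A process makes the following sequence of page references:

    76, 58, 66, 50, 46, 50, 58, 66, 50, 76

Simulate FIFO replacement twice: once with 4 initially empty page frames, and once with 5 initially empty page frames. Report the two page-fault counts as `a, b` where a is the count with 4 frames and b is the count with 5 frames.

6, 5

4 frames: F F F F F . . . . F → 6 faults.
5 frames: F F F F F . . . . . → 5 faults.
5 < 6: adding a frame reduced faults, as is typical.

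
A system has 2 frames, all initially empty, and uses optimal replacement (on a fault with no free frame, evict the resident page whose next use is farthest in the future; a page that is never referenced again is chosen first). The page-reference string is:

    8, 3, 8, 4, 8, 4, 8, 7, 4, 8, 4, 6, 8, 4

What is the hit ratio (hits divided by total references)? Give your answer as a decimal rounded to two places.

0.50

8 -> miss, frames (8)
3 -> miss, frames (8 3)
8 -> hit
4 -> miss, evict 3, frames (8 4)
8 -> hit
4 -> hit
8 -> hit
7 -> miss, evict 8, frames (4 7)
4 -> hit
8 -> miss, evict 7, frames (4 8)
4 -> hit
6 -> miss, evict 4, frames (8 6)
8 -> hit
4 -> miss, evict 6, frames (8 4)
Hits: 7 of 14 references → 7/14 = 0.5000.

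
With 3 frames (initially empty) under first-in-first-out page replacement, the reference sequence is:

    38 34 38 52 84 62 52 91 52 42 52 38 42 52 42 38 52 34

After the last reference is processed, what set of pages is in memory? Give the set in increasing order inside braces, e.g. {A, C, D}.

{34, 38, 42}

38: miss, frames (38)
34: miss, frames (38 34)
38: hit
52: miss, frames (38 34 52)
84: miss, evict 38, frames (34 52 84)
62: miss, evict 34, frames (52 84 62)
52: hit
91: miss, evict 52, frames (84 62 91)
52: miss, evict 84, frames (62 91 52)
42: miss, evict 62, frames (91 52 42)
52: hit
38: miss, evict 91, frames (52 42 38)
42: hit
52: hit
42: hit
38: hit
52: hit
34: miss, evict 52, frames (42 38 34)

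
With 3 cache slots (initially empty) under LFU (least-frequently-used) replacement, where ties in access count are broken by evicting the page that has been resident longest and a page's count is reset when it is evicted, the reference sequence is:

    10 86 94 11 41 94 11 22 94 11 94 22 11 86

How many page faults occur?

10 -> miss, frames [10]
86 -> miss, frames [10, 86]
94 -> miss, frames [10, 86, 94]
11 -> miss, evict 10, frames [86, 94, 11]
41 -> miss, evict 86, frames [94, 11, 41]
94 -> hit
11 -> hit
22 -> miss, evict 41, frames [94, 11, 22]
94 -> hit
11 -> hit
94 -> hit
22 -> hit
11 -> hit
86 -> miss, evict 22, frames [94, 11, 86]
Page faults: 7.

7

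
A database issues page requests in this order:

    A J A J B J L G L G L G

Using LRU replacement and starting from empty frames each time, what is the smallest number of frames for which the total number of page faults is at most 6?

f=1: 12 faults
f=2: 5 faults
f=3: 5 faults
f=4: 5 faults
f=5: 5 faults
Smallest f with faults ≤ 6 is 2.

2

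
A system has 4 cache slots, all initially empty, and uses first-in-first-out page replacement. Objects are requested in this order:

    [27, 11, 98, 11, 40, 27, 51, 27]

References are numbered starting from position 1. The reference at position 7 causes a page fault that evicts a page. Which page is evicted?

27

pos 1: 27 → fault, frames [27]
pos 2: 11 → fault, frames [27, 11]
pos 3: 98 → fault, frames [27, 11, 98]
pos 4: 11 → hit
pos 5: 40 → fault, frames [27, 11, 98, 40]
pos 6: 27 → hit
pos 7: 51 → fault, evict 27, frames [11, 98, 40, 51]
At position 7, page 27 is evicted.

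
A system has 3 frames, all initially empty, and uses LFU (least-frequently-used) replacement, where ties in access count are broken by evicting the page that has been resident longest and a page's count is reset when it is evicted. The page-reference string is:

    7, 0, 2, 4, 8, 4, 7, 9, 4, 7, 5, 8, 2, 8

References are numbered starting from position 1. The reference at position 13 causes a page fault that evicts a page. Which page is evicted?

pos 1: 7 → fault, frames [7]
pos 2: 0 → fault, frames [7, 0]
pos 3: 2 → fault, frames [7, 0, 2]
pos 4: 4 → fault, evict 7, frames [0, 2, 4]
pos 5: 8 → fault, evict 0, frames [2, 4, 8]
pos 6: 4 → hit
pos 7: 7 → fault, evict 2, frames [4, 8, 7]
pos 8: 9 → fault, evict 8, frames [4, 7, 9]
pos 9: 4 → hit
pos 10: 7 → hit
pos 11: 5 → fault, evict 9, frames [4, 7, 5]
pos 12: 8 → fault, evict 5, frames [4, 7, 8]
pos 13: 2 → fault, evict 8, frames [4, 7, 2]
At position 13, page 8 is evicted.

8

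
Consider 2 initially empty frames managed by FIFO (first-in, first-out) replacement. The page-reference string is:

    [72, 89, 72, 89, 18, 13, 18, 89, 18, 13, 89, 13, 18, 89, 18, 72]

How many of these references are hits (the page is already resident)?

72: miss, frames [72]
89: miss, frames [72, 89]
72: hit
89: hit
18: miss, evict 72, frames [89, 18]
13: miss, evict 89, frames [18, 13]
18: hit
89: miss, evict 18, frames [13, 89]
18: miss, evict 13, frames [89, 18]
13: miss, evict 89, frames [18, 13]
89: miss, evict 18, frames [13, 89]
13: hit
18: miss, evict 13, frames [89, 18]
89: hit
18: hit
72: miss, evict 89, frames [18, 72]
Hits: 6.

6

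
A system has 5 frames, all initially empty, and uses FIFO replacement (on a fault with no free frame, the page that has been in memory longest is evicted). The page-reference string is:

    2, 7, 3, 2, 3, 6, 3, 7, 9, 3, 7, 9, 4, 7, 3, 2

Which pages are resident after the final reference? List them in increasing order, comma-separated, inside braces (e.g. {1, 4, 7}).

2 → miss, frames {2}
7 → miss, frames {2,7}
3 → miss, frames {2,7,3}
2 → hit
3 → hit
6 → miss, frames {2,7,3,6}
3 → hit
7 → hit
9 → miss, frames {2,7,3,6,9}
3 → hit
7 → hit
9 → hit
4 → miss, evict 2, frames {7,3,6,9,4}
7 → hit
3 → hit
2 → miss, evict 7, frames {3,6,9,4,2}

{2, 3, 4, 6, 9}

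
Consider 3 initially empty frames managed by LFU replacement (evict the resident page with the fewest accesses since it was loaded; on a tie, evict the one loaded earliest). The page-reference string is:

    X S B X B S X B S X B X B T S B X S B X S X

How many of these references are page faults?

5

X: fault, frames (X)
S: fault, frames (X S)
B: fault, frames (X S B)
X: hit
B: hit
S: hit
X: hit
B: hit
S: hit
X: hit
B: hit
X: hit
B: hit
T: fault, evict S, frames (X B T)
S: fault, evict T, frames (X B S)
B: hit
X: hit
S: hit
B: hit
X: hit
S: hit
X: hit
Page faults: 5.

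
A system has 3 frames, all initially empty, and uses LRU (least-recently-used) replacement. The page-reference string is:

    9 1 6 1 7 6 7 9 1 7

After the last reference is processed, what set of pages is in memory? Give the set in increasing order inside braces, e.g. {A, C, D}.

9 → miss, frames [9]
1 → miss, frames [9, 1]
6 → miss, frames [9, 1, 6]
1 → hit
7 → miss, evict 9, frames [6, 1, 7]
6 → hit
7 → hit
9 → miss, evict 1, frames [6, 7, 9]
1 → miss, evict 6, frames [7, 9, 1]
7 → hit

{1, 7, 9}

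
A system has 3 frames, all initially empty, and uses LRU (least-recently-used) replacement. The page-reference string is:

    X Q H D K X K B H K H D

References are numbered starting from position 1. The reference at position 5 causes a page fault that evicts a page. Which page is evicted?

pos 1: X → fault, frames [X]
pos 2: Q → fault, frames [X, Q]
pos 3: H → fault, frames [X, Q, H]
pos 4: D → fault, evict X, frames [Q, H, D]
pos 5: K → fault, evict Q, frames [H, D, K]
At position 5, page Q is evicted.

Q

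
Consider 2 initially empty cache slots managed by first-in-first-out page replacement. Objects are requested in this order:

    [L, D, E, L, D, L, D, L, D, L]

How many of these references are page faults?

L: miss, frames {L}
D: miss, frames {L,D}
E: miss, evict L, frames {D,E}
L: miss, evict D, frames {E,L}
D: miss, evict E, frames {L,D}
L: hit
D: hit
L: hit
D: hit
L: hit
Page faults: 5.

5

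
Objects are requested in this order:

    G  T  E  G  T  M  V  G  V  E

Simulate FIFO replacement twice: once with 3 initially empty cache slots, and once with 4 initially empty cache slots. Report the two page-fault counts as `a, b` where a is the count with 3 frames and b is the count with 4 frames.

7, 6

3 frames: F F F . . F F F . F → 7 faults.
4 frames: F F F . . F F F . . → 6 faults.
6 < 7: adding a frame reduced faults, as is typical.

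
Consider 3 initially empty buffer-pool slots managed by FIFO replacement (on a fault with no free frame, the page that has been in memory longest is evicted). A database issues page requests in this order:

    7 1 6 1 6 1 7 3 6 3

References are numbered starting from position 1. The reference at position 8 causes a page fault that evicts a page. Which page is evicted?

7

pos 1: 7 → fault, frames (7)
pos 2: 1 → fault, frames (7 1)
pos 3: 6 → fault, frames (7 1 6)
pos 4: 1 → hit
pos 5: 6 → hit
pos 6: 1 → hit
pos 7: 7 → hit
pos 8: 3 → fault, evict 7, frames (1 6 3)
At position 8, page 7 is evicted.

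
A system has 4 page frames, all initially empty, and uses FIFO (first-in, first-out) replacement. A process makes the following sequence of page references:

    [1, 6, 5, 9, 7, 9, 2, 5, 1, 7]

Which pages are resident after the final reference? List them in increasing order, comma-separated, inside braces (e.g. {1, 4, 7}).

1 → miss, frames [1]
6 → miss, frames [1, 6]
5 → miss, frames [1, 6, 5]
9 → miss, frames [1, 6, 5, 9]
7 → miss, evict 1, frames [6, 5, 9, 7]
9 → hit
2 → miss, evict 6, frames [5, 9, 7, 2]
5 → hit
1 → miss, evict 5, frames [9, 7, 2, 1]
7 → hit

{1, 2, 7, 9}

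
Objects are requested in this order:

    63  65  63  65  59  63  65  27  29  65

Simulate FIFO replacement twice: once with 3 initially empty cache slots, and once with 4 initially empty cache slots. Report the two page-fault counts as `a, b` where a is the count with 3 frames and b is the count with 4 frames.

6, 5

3 frames: F F . . F . . F F F → 6 faults.
4 frames: F F . . F . . F F . → 5 faults.
5 < 6: adding a frame reduced faults, as is typical.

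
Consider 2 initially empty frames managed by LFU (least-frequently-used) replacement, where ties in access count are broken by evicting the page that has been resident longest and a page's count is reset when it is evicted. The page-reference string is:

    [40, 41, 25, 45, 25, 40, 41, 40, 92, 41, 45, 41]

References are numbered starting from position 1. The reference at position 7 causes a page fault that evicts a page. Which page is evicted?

40

pos 1: 40: miss, frames {40}
pos 2: 41: miss, frames {40,41}
pos 3: 25: miss, evict 40, frames {41,25}
pos 4: 45: miss, evict 41, frames {25,45}
pos 5: 25: hit
pos 6: 40: miss, evict 45, frames {25,40}
pos 7: 41: miss, evict 40, frames {25,41}
At position 7, page 40 is evicted.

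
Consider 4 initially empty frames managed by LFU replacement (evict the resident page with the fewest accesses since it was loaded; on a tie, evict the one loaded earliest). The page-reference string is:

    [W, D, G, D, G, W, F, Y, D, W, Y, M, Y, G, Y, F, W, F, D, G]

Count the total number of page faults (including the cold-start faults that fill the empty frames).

W → miss, frames {W}
D → miss, frames {W,D}
G → miss, frames {W,D,G}
D → hit
G → hit
W → hit
F → miss, frames {W,D,G,F}
Y → miss, evict F, frames {W,D,G,Y}
D → hit
W → hit
Y → hit
M → miss, evict G, frames {W,D,Y,M}
Y → hit
G → miss, evict M, frames {W,D,Y,G}
Y → hit
F → miss, evict G, frames {W,D,Y,F}
W → hit
F → hit
D → hit
G → miss, evict F, frames {W,D,Y,G}
Page faults: 9.

9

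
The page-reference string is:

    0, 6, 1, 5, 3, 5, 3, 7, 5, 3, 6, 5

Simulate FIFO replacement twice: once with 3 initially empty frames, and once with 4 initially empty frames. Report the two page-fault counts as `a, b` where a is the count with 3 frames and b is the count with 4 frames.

8, 7

3 frames: F F F F F . . F . . F F → 8 faults.
4 frames: F F F F F . . F . . F . → 7 faults.
7 < 8: adding a frame reduced faults, as is typical.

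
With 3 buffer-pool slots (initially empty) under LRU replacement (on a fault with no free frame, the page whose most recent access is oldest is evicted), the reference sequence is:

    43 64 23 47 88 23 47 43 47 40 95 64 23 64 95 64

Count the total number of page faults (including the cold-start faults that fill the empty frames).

10

43: miss, frames (43)
64: miss, frames (43 64)
23: miss, frames (43 64 23)
47: miss, evict 43, frames (64 23 47)
88: miss, evict 64, frames (23 47 88)
23: hit
47: hit
43: miss, evict 88, frames (23 47 43)
47: hit
40: miss, evict 23, frames (43 47 40)
95: miss, evict 43, frames (47 40 95)
64: miss, evict 47, frames (40 95 64)
23: miss, evict 40, frames (95 64 23)
64: hit
95: hit
64: hit
Page faults: 10.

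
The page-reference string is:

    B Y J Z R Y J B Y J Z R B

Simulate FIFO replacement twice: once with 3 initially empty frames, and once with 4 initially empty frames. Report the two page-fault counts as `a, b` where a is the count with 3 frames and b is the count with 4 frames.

3 frames: F F F F F F F F . . F F . → 10 faults.
4 frames: F F F F F . . F F F F F F → 11 faults.
11 > 10: adding a frame increased faults — Belady's anomaly.

10, 11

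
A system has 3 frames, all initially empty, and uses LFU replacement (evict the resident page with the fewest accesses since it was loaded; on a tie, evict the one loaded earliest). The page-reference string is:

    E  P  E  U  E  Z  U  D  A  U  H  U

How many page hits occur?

5

E -> fault, frames {E}
P -> fault, frames {E,P}
E -> hit
U -> fault, frames {E,P,U}
E -> hit
Z -> fault, evict P, frames {E,U,Z}
U -> hit
D -> fault, evict Z, frames {E,U,D}
A -> fault, evict D, frames {E,U,A}
U -> hit
H -> fault, evict A, frames {E,U,H}
U -> hit
Hits: 5.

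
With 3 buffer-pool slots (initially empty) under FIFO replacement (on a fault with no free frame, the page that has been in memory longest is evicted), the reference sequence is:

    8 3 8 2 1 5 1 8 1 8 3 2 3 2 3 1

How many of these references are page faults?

9

8: fault, frames (8)
3: fault, frames (8 3)
8: hit
2: fault, frames (8 3 2)
1: fault, evict 8, frames (3 2 1)
5: fault, evict 3, frames (2 1 5)
1: hit
8: fault, evict 2, frames (1 5 8)
1: hit
8: hit
3: fault, evict 1, frames (5 8 3)
2: fault, evict 5, frames (8 3 2)
3: hit
2: hit
3: hit
1: fault, evict 8, frames (3 2 1)
Page faults: 9.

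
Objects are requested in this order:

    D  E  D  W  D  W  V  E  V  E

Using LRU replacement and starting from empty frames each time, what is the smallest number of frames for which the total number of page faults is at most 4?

4

f=1: 10 faults
f=2: 5 faults
f=3: 5 faults
f=4: 4 faults
Smallest f with faults ≤ 4 is 4.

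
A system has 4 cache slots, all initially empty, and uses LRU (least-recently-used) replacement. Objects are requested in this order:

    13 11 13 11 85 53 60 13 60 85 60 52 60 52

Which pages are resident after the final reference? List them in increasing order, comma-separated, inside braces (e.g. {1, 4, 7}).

{13, 52, 60, 85}

13 → fault, frames [13]
11 → fault, frames [13, 11]
13 → hit
11 → hit
85 → fault, frames [13, 11, 85]
53 → fault, frames [13, 11, 85, 53]
60 → fault, evict 13, frames [11, 85, 53, 60]
13 → fault, evict 11, frames [85, 53, 60, 13]
60 → hit
85 → hit
60 → hit
52 → fault, evict 53, frames [13, 85, 60, 52]
60 → hit
52 → hit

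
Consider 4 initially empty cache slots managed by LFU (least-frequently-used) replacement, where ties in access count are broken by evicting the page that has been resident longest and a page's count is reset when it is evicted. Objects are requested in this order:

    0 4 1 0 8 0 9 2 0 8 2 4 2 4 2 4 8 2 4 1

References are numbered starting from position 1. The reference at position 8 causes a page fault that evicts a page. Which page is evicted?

1

pos 1: 0: miss, frames {0}
pos 2: 4: miss, frames {0,4}
pos 3: 1: miss, frames {0,4,1}
pos 4: 0: hit
pos 5: 8: miss, frames {0,4,1,8}
pos 6: 0: hit
pos 7: 9: miss, evict 4, frames {0,1,8,9}
pos 8: 2: miss, evict 1, frames {0,8,9,2}
At position 8, page 1 is evicted.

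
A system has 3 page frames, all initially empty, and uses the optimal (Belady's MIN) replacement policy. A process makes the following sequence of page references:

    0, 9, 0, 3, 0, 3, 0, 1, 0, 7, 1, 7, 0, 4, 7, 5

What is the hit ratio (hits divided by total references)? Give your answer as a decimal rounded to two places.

0.56

0 → miss, frames (0)
9 → miss, frames (0 9)
0 → hit
3 → miss, frames (0 9 3)
0 → hit
3 → hit
0 → hit
1 → miss, evict 3, frames (0 9 1)
0 → hit
7 → miss, evict 9, frames (0 1 7)
1 → hit
7 → hit
0 → hit
4 → miss, evict 1, frames (0 7 4)
7 → hit
5 → miss, evict 4, frames (0 7 5)
Hits: 9 of 16 references → 9/16 = 0.5625.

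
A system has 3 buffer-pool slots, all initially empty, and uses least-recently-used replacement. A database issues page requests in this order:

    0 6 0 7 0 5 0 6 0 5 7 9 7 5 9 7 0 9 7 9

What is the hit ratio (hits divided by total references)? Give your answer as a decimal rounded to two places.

0: miss, frames {0}
6: miss, frames {0,6}
0: hit
7: miss, frames {6,0,7}
0: hit
5: miss, evict 6, frames {7,0,5}
0: hit
6: miss, evict 7, frames {5,0,6}
0: hit
5: hit
7: miss, evict 6, frames {0,5,7}
9: miss, evict 0, frames {5,7,9}
7: hit
5: hit
9: hit
7: hit
0: miss, evict 5, frames {9,7,0}
9: hit
7: hit
9: hit
Hits: 12 of 20 references → 12/20 = 0.6000.

0.60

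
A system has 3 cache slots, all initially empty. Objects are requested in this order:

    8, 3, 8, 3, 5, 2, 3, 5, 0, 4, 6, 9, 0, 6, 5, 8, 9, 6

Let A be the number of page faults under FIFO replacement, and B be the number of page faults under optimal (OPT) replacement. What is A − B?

3

Under FIFO: F F . . F F . . F F F F F . F F F F → 13 faults.
Under OPT: F F . . F F . . F F F F . . F F . . → 10 faults.
A − B = 13 − 10 = 3.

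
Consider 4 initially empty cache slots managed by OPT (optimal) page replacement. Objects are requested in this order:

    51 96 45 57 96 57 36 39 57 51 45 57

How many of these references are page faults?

6

51: miss, frames {51}
96: miss, frames {51,96}
45: miss, frames {51,96,45}
57: miss, frames {51,96,45,57}
96: hit
57: hit
36: miss, evict 96, frames {51,45,57,36}
39: miss, evict 36, frames {51,45,57,39}
57: hit
51: hit
45: hit
57: hit
Page faults: 6.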